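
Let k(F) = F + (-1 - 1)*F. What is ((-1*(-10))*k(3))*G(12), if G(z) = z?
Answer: -360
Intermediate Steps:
k(F) = -F (k(F) = F - 2*F = -F)
((-1*(-10))*k(3))*G(12) = ((-1*(-10))*(-1*3))*12 = (10*(-3))*12 = -30*12 = -360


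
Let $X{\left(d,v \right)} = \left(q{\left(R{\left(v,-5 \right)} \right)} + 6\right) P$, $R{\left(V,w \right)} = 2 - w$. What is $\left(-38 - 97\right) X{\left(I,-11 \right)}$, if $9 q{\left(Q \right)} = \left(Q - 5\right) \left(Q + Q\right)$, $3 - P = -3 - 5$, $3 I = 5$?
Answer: $-13530$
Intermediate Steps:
$I = \frac{5}{3}$ ($I = \frac{1}{3} \cdot 5 = \frac{5}{3} \approx 1.6667$)
$P = 11$ ($P = 3 - \left(-3 - 5\right) = 3 - -8 = 3 + 8 = 11$)
$q{\left(Q \right)} = \frac{2 Q \left(-5 + Q\right)}{9}$ ($q{\left(Q \right)} = \frac{\left(Q - 5\right) \left(Q + Q\right)}{9} = \frac{\left(-5 + Q\right) 2 Q}{9} = \frac{2 Q \left(-5 + Q\right)}{9}$)
$X{\left(d,v \right)} = \frac{902}{9}$ ($X{\left(d,v \right)} = \left(\frac{2 \left(2 - -5\right) \left(-5 + \left(2 - -5\right)\right)}{9} + 6\right) 11 = \left(\frac{2 \left(2 + 5\right) \left(-5 + \left(2 + 5\right)\right)}{9} + 6\right) 11 = \left(\frac{2}{9} \cdot 7 \left(-5 + 7\right) + 6\right) 11 = \left(\frac{2}{9} \cdot 7 \cdot 2 + 6\right) 11 = \left(\frac{28}{9} + 6\right) 11 = \frac{82}{9} \cdot 11 = \frac{902}{9}$)
$\left(-38 - 97\right) X{\left(I,-11 \right)} = \left(-38 - 97\right) \frac{902}{9} = \left(-135\right) \frac{902}{9} = -13530$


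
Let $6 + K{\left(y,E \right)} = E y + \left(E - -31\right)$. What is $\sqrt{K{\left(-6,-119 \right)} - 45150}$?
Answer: $i \sqrt{44530} \approx 211.02 i$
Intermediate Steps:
$K{\left(y,E \right)} = 25 + E + E y$ ($K{\left(y,E \right)} = -6 + \left(E y + \left(E - -31\right)\right) = -6 + \left(E y + \left(E + 31\right)\right) = -6 + \left(E y + \left(31 + E\right)\right) = -6 + \left(31 + E + E y\right) = 25 + E + E y$)
$\sqrt{K{\left(-6,-119 \right)} - 45150} = \sqrt{\left(25 - 119 - -714\right) - 45150} = \sqrt{\left(25 - 119 + 714\right) - 45150} = \sqrt{620 - 45150} = \sqrt{-44530} = i \sqrt{44530}$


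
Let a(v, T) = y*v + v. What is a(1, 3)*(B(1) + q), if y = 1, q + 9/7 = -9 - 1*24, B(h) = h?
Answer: -466/7 ≈ -66.571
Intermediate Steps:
q = -240/7 (q = -9/7 + (-9 - 1*24) = -9/7 + (-9 - 24) = -9/7 - 33 = -240/7 ≈ -34.286)
a(v, T) = 2*v (a(v, T) = 1*v + v = v + v = 2*v)
a(1, 3)*(B(1) + q) = (2*1)*(1 - 240/7) = 2*(-233/7) = -466/7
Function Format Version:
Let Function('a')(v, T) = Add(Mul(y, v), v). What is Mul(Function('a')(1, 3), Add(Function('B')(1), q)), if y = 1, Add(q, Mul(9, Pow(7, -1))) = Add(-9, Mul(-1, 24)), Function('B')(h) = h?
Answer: Rational(-466, 7) ≈ -66.571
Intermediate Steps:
q = Rational(-240, 7) (q = Add(Rational(-9, 7), Add(-9, Mul(-1, 24))) = Add(Rational(-9, 7), Add(-9, -24)) = Add(Rational(-9, 7), -33) = Rational(-240, 7) ≈ -34.286)
Function('a')(v, T) = Mul(2, v) (Function('a')(v, T) = Add(Mul(1, v), v) = Add(v, v) = Mul(2, v))
Mul(Function('a')(1, 3), Add(Function('B')(1), q)) = Mul(Mul(2, 1), Add(1, Rational(-240, 7))) = Mul(2, Rational(-233, 7)) = Rational(-466, 7)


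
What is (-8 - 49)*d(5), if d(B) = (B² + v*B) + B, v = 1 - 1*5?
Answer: -570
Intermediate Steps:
v = -4 (v = 1 - 5 = -4)
d(B) = B² - 3*B (d(B) = (B² - 4*B) + B = B² - 3*B)
(-8 - 49)*d(5) = (-8 - 49)*(5*(-3 + 5)) = -285*2 = -57*10 = -570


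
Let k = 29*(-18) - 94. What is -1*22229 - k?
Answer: -21613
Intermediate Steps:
k = -616 (k = -522 - 94 = -616)
-1*22229 - k = -1*22229 - 1*(-616) = -22229 + 616 = -21613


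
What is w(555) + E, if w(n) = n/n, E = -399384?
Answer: -399383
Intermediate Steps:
w(n) = 1
w(555) + E = 1 - 399384 = -399383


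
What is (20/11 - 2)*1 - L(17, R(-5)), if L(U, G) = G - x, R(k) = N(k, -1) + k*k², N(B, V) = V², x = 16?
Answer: 1538/11 ≈ 139.82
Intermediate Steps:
R(k) = 1 + k³ (R(k) = (-1)² + k*k² = 1 + k³)
L(U, G) = -16 + G (L(U, G) = G - 1*16 = G - 16 = -16 + G)
(20/11 - 2)*1 - L(17, R(-5)) = (20/11 - 2)*1 - (-16 + (1 + (-5)³)) = (20*(1/11) - 2)*1 - (-16 + (1 - 125)) = (20/11 - 2)*1 - (-16 - 124) = -2/11*1 - 1*(-140) = -2/11 + 140 = 1538/11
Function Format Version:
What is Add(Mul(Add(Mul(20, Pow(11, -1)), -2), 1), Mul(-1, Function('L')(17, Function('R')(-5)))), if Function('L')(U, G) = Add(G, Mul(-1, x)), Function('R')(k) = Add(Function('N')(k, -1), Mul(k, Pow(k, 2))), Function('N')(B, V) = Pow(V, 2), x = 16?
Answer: Rational(1538, 11) ≈ 139.82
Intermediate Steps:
Function('R')(k) = Add(1, Pow(k, 3)) (Function('R')(k) = Add(Pow(-1, 2), Mul(k, Pow(k, 2))) = Add(1, Pow(k, 3)))
Function('L')(U, G) = Add(-16, G) (Function('L')(U, G) = Add(G, Mul(-1, 16)) = Add(G, -16) = Add(-16, G))
Add(Mul(Add(Mul(20, Pow(11, -1)), -2), 1), Mul(-1, Function('L')(17, Function('R')(-5)))) = Add(Mul(Add(Mul(20, Pow(11, -1)), -2), 1), Mul(-1, Add(-16, Add(1, Pow(-5, 3))))) = Add(Mul(Add(Mul(20, Rational(1, 11)), -2), 1), Mul(-1, Add(-16, Add(1, -125)))) = Add(Mul(Add(Rational(20, 11), -2), 1), Mul(-1, Add(-16, -124))) = Add(Mul(Rational(-2, 11), 1), Mul(-1, -140)) = Add(Rational(-2, 11), 140) = Rational(1538, 11)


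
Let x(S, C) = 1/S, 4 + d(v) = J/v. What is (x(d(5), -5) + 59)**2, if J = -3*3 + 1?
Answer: 2712609/784 ≈ 3460.0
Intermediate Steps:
J = -8 (J = -9 + 1 = -8)
d(v) = -4 - 8/v
(x(d(5), -5) + 59)**2 = (1/(-4 - 8/5) + 59)**2 = (1/(-28/5) + 59)**2 = (-5/28 + 59)**2 = (1647/28)**2 = 2712609/784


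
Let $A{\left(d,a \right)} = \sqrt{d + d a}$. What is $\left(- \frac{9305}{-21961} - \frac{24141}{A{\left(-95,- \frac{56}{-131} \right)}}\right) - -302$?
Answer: $\frac{6641527}{21961} + \frac{24141 i \sqrt{2327215}}{17765} \approx 302.42 + 2073.0 i$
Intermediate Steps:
$A{\left(d,a \right)} = \sqrt{d + a d}$
$\left(- \frac{9305}{-21961} - \frac{24141}{A{\left(-95,- \frac{56}{-131} \right)}}\right) - -302 = \left(- \frac{9305}{-21961} - \frac{24141}{\sqrt{- 95 \left(1 - \frac{56}{-131}\right)}}\right) - -302 = \left(\left(-9305\right) \left(- \frac{1}{21961}\right) - \frac{24141}{\sqrt{- 95 \left(1 - - \frac{56}{131}\right)}}\right) + 302 = \left(\frac{9305}{21961} - \frac{24141}{\sqrt{- 95 \left(1 + \frac{56}{131}\right)}}\right) + 302 = \left(\frac{9305}{21961} - \frac{24141}{\sqrt{\left(-95\right) \frac{187}{131}}}\right) + 302 = \left(\frac{9305}{21961} - \frac{24141}{\sqrt{- \frac{17765}{131}}}\right) + 302 = \left(\frac{9305}{21961} - \frac{24141}{\frac{1}{131} i \sqrt{2327215}}\right) + 302 = \left(\frac{9305}{21961} - 24141 \left(- \frac{i \sqrt{2327215}}{17765}\right)\right) + 302 = \left(\frac{9305}{21961} + \frac{24141 i \sqrt{2327215}}{17765}\right) + 302 = \frac{6641527}{21961} + \frac{24141 i \sqrt{2327215}}{17765}$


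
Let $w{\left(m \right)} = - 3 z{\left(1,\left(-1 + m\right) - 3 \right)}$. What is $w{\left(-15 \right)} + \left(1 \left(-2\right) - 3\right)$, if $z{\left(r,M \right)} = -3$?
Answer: $4$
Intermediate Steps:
$w{\left(m \right)} = 9$ ($w{\left(m \right)} = \left(-3\right) \left(-3\right) = 9$)
$w{\left(-15 \right)} + \left(1 \left(-2\right) - 3\right) = 9 + \left(1 \left(-2\right) - 3\right) = 9 - 5 = 4$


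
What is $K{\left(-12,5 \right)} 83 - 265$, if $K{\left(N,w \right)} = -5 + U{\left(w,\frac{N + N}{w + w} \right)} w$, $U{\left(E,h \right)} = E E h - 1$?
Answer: $-25995$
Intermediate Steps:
$U{\left(E,h \right)} = -1 + h E^{2}$ ($U{\left(E,h \right)} = E^{2} h - 1 = h E^{2} - 1 = -1 + h E^{2}$)
$K{\left(N,w \right)} = -5 + w \left(-1 + N w\right)$ ($K{\left(N,w \right)} = -5 + \left(-1 + \frac{N + N}{w + w} w^{2}\right) w = -5 + \left(-1 + \frac{2 N}{2 w} w^{2}\right) w = -5 + \left(-1 + 2 N \frac{1}{2 w} w^{2}\right) w = -5 + \left(-1 + \frac{N}{w} w^{2}\right) w = -5 + \left(-1 + N w\right) w = -5 + w \left(-1 + N w\right)$)
$K{\left(-12,5 \right)} 83 - 265 = \left(-5 + 5 \left(-1 - 60\right)\right) 83 - 265 = \left(-5 + 5 \left(-61\right)\right) 83 - 265 = \left(-5 - 305\right) 83 - 265 = \left(-310\right) 83 - 265 = -25730 - 265 = -25995$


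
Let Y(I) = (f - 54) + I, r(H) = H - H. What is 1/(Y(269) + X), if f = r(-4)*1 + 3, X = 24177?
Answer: 1/24395 ≈ 4.0992e-5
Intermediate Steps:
r(H) = 0
f = 3 (f = 0*1 + 3 = 0 + 3 = 3)
Y(I) = -51 + I (Y(I) = (3 - 54) + I = -51 + I)
1/(Y(269) + X) = 1/((-51 + 269) + 24177) = 1/(218 + 24177) = 1/24395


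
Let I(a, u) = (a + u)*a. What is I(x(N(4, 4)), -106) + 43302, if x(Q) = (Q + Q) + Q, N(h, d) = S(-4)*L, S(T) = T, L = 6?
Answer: 56118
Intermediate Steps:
N(h, d) = -24 (N(h, d) = -4*6 = -24)
x(Q) = 3*Q (x(Q) = 2*Q + Q = 3*Q)
I(a, u) = a*(a + u)
I(x(N(4, 4)), -106) + 43302 = (3*(-24))*(3*(-24) - 106) + 43302 = -72*(-72 - 106) + 43302 = -72*(-178) + 43302 = 12816 + 43302 = 56118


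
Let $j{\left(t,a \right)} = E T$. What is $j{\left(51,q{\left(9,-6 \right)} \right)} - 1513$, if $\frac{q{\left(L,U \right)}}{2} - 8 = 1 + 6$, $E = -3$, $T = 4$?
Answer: $-1525$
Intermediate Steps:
$q{\left(L,U \right)} = 30$ ($q{\left(L,U \right)} = 16 + 2 \left(1 + 6\right) = 16 + 2 \cdot 7 = 16 + 14 = 30$)
$j{\left(t,a \right)} = -12$ ($j{\left(t,a \right)} = \left(-3\right) 4 = -12$)
$j{\left(51,q{\left(9,-6 \right)} \right)} - 1513 = -12 - 1513 = -1525$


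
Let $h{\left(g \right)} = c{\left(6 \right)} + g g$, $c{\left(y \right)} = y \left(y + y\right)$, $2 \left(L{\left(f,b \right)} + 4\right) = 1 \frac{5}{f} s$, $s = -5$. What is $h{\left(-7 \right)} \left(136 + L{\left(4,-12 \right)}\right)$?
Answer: $\frac{124751}{8} \approx 15594.0$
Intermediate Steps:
$L{\left(f,b \right)} = -4 - \frac{25}{2 f}$ ($L{\left(f,b \right)} = -4 + \frac{1 \frac{5}{f} \left(-5\right)}{2} = -4 + \frac{\frac{5}{f} \left(-5\right)}{2} = -4 + \frac{\left(-25\right) \frac{1}{f}}{2} = -4 - \frac{25}{2 f}$)
$c{\left(y \right)} = 2 y^{2}$ ($c{\left(y \right)} = y 2 y = 2 y^{2}$)
$h{\left(g \right)} = 72 + g^{2}$ ($h{\left(g \right)} = 2 \cdot 6^{2} + g g = 2 \cdot 36 + g^{2} = 72 + g^{2}$)
$h{\left(-7 \right)} \left(136 + L{\left(4,-12 \right)}\right) = \left(72 + \left(-7\right)^{2}\right) \left(136 - \left(4 + \frac{25}{2 \cdot 4}\right)\right) = \left(72 + 49\right) \left(136 - \frac{57}{8}\right) = 121 \left(136 - \frac{57}{8}\right) = 121 \cdot \frac{1031}{8} = \frac{124751}{8}$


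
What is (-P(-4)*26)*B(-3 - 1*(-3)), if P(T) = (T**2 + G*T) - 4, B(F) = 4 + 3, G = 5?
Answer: 1456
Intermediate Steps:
B(F) = 7
P(T) = -4 + T**2 + 5*T (P(T) = (T**2 + 5*T) - 4 = -4 + T**2 + 5*T)
(-P(-4)*26)*B(-3 - 1*(-3)) = (-(-4 + (-4)**2 + 5*(-4))*26)*7 = (-(-4 + 16 - 20)*26)*7 = (-1*(-8)*26)*7 = (8*26)*7 = 208*7 = 1456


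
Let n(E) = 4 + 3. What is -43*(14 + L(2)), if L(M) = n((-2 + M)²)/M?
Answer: -1505/2 ≈ -752.50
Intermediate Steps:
n(E) = 7
L(M) = 7/M
-43*(14 + L(2)) = -43*(14 + 7/2) = -43*35/2 = -1505/2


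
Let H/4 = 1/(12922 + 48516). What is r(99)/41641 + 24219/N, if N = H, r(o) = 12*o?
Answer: 30980215301877/83282 ≈ 3.7199e+8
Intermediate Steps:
H = 2/30719 (H = 4/(12922 + 48516) = 4/61438 = 4*(1/61438) = 2/30719 ≈ 6.5106e-5)
N = 2/30719 ≈ 6.5106e-5
r(99)/41641 + 24219/N = (12*99)/41641 + 24219/(2/30719) = 1188*(1/41641) + 24219*(30719/2) = 1188/41641 + 743983461/2 = 30980215301877/83282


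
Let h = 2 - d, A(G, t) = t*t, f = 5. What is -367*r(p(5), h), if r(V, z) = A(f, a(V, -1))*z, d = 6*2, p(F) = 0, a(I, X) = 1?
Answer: 3670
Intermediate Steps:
d = 12
A(G, t) = t**2
h = -10 (h = 2 - 1*12 = 2 - 12 = -10)
r(V, z) = z (r(V, z) = 1**2*z = 1*z = z)
-367*r(p(5), h) = -367*(-10) = 3670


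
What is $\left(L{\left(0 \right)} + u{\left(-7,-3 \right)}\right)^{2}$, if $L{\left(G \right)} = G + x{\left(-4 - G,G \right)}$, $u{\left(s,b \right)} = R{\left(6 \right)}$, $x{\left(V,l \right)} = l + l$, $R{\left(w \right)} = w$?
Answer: $36$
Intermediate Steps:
$x{\left(V,l \right)} = 2 l$
$u{\left(s,b \right)} = 6$
$L{\left(G \right)} = 3 G$ ($L{\left(G \right)} = G + 2 G = 3 G$)
$\left(L{\left(0 \right)} + u{\left(-7,-3 \right)}\right)^{2} = \left(3 \cdot 0 + 6\right)^{2} = \left(0 + 6\right)^{2} = 6^{2} = 36$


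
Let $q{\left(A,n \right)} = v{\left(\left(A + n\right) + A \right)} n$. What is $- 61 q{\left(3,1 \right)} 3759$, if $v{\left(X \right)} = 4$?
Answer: $-917196$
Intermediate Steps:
$q{\left(A,n \right)} = 4 n$
$- 61 q{\left(3,1 \right)} 3759 = - 61 \cdot 4 \cdot 1 \cdot 3759 = \left(-61\right) 4 \cdot 3759 = \left(-244\right) 3759 = -917196$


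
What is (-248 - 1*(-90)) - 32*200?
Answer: -6558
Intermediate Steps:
(-248 - 1*(-90)) - 32*200 = (-248 + 90) - 6400 = -158 - 6400 = -6558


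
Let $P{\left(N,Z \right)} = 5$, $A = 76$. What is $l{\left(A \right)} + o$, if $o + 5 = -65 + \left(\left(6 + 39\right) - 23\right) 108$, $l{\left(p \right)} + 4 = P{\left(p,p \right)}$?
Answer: $2307$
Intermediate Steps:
$l{\left(p \right)} = 1$ ($l{\left(p \right)} = -4 + 5 = 1$)
$o = 2306$ ($o = -5 - \left(65 - \left(\left(6 + 39\right) - 23\right) 108\right) = -5 - \left(65 - \left(45 - 23\right) 108\right) = -5 + \left(-65 + 22 \cdot 108\right) = -5 + \left(-65 + 2376\right) = -5 + 2311 = 2306$)
$l{\left(A \right)} + o = 1 + 2306 = 2307$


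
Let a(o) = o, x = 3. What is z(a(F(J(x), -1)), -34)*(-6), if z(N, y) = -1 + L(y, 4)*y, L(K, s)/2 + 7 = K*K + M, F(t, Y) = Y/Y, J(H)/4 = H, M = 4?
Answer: 470430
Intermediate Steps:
J(H) = 4*H
F(t, Y) = 1
L(K, s) = -6 + 2*K**2 (L(K, s) = -14 + 2*(K*K + 4) = -14 + 2*(K**2 + 4) = -14 + 2*(4 + K**2) = -14 + (8 + 2*K**2) = -6 + 2*K**2)
z(N, y) = -1 + y*(-6 + 2*y**2) (z(N, y) = -1 + (-6 + 2*y**2)*y = -1 + y*(-6 + 2*y**2))
z(a(F(J(x), -1)), -34)*(-6) = (-1 + 2*(-34)*(-3 + (-34)**2))*(-6) = (-1 + 2*(-34)*(-3 + 1156))*(-6) = (-1 + 2*(-34)*1153)*(-6) = (-1 - 78404)*(-6) = -78405*(-6) = 470430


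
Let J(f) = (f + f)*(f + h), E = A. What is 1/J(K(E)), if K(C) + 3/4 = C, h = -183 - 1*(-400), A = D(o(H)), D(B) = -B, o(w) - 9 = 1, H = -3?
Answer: -8/35475 ≈ -0.00022551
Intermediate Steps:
o(w) = 10 (o(w) = 9 + 1 = 10)
A = -10 (A = -1*10 = -10)
h = 217 (h = -183 + 400 = 217)
E = -10
K(C) = -¾ + C
J(f) = 2*f*(217 + f) (J(f) = (f + f)*(f + 217) = (2*f)*(217 + f) = 2*f*(217 + f))
1/J(K(E)) = 1/(2*(-¾ - 10)*(217 + (-¾ - 10))) = 1/(2*(-43/4)*(217 - 43/4)) = 1/(2*(-43/4)*(825/4)) = 1/(-35475/8) = -8/35475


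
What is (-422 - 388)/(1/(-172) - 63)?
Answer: 139320/10837 ≈ 12.856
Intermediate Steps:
(-422 - 388)/(1/(-172) - 63) = -810/(-1/172 - 63) = -810/(-10837/172) = -810*(-172/10837) = 139320/10837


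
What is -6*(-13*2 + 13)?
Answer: 78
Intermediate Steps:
-6*(-13*2 + 13) = -6*(-26 + 13) = -6*(-13) = 78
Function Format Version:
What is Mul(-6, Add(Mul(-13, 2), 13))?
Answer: 78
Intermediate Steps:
Mul(-6, Add(Mul(-13, 2), 13)) = Mul(-6, Add(-26, 13)) = Mul(-6, -13) = 78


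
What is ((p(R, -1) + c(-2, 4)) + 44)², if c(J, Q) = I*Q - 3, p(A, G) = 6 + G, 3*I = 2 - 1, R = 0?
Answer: 20164/9 ≈ 2240.4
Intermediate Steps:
I = ⅓ (I = (2 - 1)/3 = (⅓)*1 = ⅓ ≈ 0.33333)
c(J, Q) = -3 + Q/3 (c(J, Q) = Q/3 - 3 = -3 + Q/3)
((p(R, -1) + c(-2, 4)) + 44)² = (((6 - 1) + (-3 + (⅓)*4)) + 44)² = ((5 + (-3 + 4/3)) + 44)² = ((5 - 5/3) + 44)² = (10/3 + 44)² = (142/3)² = 20164/9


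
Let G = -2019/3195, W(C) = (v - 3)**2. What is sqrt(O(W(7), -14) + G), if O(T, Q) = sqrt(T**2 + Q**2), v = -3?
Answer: sqrt(-716745 + 2268450*sqrt(373))/1065 ≈ 6.1640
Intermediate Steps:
W(C) = 36 (W(C) = (-3 - 3)**2 = (-6)**2 = 36)
G = -673/1065 (G = -2019*1/3195 = -673/1065 ≈ -0.63192)
O(T, Q) = sqrt(Q**2 + T**2)
sqrt(O(W(7), -14) + G) = sqrt(sqrt((-14)**2 + 36**2) - 673/1065) = sqrt(sqrt(196 + 1296) - 673/1065) = sqrt(sqrt(1492) - 673/1065) = sqrt(2*sqrt(373) - 673/1065) = sqrt(-673/1065 + 2*sqrt(373))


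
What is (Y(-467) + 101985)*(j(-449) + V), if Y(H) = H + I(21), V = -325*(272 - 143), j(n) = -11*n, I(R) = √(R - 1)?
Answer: -3754744748 - 73972*√5 ≈ -3.7549e+9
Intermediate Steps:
I(R) = √(-1 + R)
V = -41925 (V = -325*129 = -41925)
Y(H) = H + 2*√5 (Y(H) = H + √(-1 + 21) = H + √20 = H + 2*√5)
(Y(-467) + 101985)*(j(-449) + V) = ((-467 + 2*√5) + 101985)*(-11*(-449) - 41925) = (101518 + 2*√5)*(4939 - 41925) = (101518 + 2*√5)*(-36986) = -3754744748 - 73972*√5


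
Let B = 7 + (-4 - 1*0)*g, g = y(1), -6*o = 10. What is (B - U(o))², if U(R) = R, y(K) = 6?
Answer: 2116/9 ≈ 235.11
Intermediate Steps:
o = -5/3 (o = -⅙*10 = -5/3 ≈ -1.6667)
g = 6
B = -17 (B = 7 + (-4 - 1*0)*6 = 7 + (-4 + 0)*6 = 7 - 4*6 = 7 - 24 = -17)
(B - U(o))² = (-17 - 1*(-5/3))² = (-17 + 5/3)² = (-46/3)² = 2116/9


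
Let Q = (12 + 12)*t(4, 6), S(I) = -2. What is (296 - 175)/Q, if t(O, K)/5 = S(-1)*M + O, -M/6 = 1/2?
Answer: 121/1200 ≈ 0.10083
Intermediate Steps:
M = -3 (M = -6/2 = -6*½ = -3)
t(O, K) = 30 + 5*O (t(O, K) = 5*(-2*(-3) + O) = 5*(6 + O) = 30 + 5*O)
Q = 1200 (Q = (12 + 12)*(30 + 5*4) = 24*(30 + 20) = 24*50 = 1200)
(296 - 175)/Q = (296 - 175)/1200 = 121*(1/1200) = 121/1200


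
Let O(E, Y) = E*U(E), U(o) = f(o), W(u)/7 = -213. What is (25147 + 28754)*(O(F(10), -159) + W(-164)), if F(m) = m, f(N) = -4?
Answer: -82522431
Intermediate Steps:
W(u) = -1491 (W(u) = 7*(-213) = -1491)
U(o) = -4
O(E, Y) = -4*E (O(E, Y) = E*(-4) = -4*E)
(25147 + 28754)*(O(F(10), -159) + W(-164)) = (25147 + 28754)*(-4*10 - 1491) = 53901*(-40 - 1491) = 53901*(-1531) = -82522431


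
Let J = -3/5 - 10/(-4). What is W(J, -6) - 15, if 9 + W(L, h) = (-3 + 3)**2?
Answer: -24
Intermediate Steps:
J = 19/10 (J = -3*1/5 - 10*(-1/4) = -3/5 + 5/2 = 19/10 ≈ 1.9000)
W(L, h) = -9 (W(L, h) = -9 + (-3 + 3)**2 = -9 + 0**2 = -9 + 0 = -9)
W(J, -6) - 15 = -9 - 15 = -24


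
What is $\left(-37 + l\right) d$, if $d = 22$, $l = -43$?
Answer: $-1760$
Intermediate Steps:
$\left(-37 + l\right) d = \left(-37 - 43\right) 22 = \left(-80\right) 22 = -1760$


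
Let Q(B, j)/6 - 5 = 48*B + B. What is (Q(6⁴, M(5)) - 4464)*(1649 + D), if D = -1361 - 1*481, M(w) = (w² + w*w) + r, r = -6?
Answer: -72681870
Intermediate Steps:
M(w) = -6 + 2*w² (M(w) = (w² + w*w) - 6 = (w² + w²) - 6 = 2*w² - 6 = -6 + 2*w²)
D = -1842 (D = -1361 - 481 = -1842)
Q(B, j) = 30 + 294*B (Q(B, j) = 30 + 6*(48*B + B) = 30 + 6*(49*B) = 30 + 294*B)
(Q(6⁴, M(5)) - 4464)*(1649 + D) = ((30 + 294*6⁴) - 4464)*(1649 - 1842) = ((30 + 294*1296) - 4464)*(-193) = ((30 + 381024) - 4464)*(-193) = (381054 - 4464)*(-193) = 376590*(-193) = -72681870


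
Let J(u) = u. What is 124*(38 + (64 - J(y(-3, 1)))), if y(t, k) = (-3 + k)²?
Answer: 12152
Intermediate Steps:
124*(38 + (64 - J(y(-3, 1)))) = 124*(38 + (64 - (-3 + 1)²)) = 124*(38 + (64 - 1*(-2)²)) = 124*(38 + (64 - 1*4)) = 124*(38 + (64 - 4)) = 124*(38 + 60) = 124*98 = 12152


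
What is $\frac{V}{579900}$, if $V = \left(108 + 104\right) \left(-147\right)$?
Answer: $- \frac{2597}{48325} \approx -0.05374$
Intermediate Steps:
$V = -31164$ ($V = 212 \left(-147\right) = -31164$)
$\frac{V}{579900} = - \frac{31164}{579900} = \left(-31164\right) \frac{1}{579900} = - \frac{2597}{48325}$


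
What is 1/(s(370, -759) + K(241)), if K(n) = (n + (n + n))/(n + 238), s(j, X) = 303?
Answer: 479/145860 ≈ 0.0032840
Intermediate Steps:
K(n) = 3*n/(238 + n) (K(n) = (n + 2*n)/(238 + n) = (3*n)/(238 + n) = 3*n/(238 + n))
1/(s(370, -759) + K(241)) = 1/(303 + 3*241/(238 + 241)) = 1/(303 + 3*241/479) = 1/(303 + 3*241*(1/479)) = 1/(303 + 723/479) = 1/(145860/479) = 479/145860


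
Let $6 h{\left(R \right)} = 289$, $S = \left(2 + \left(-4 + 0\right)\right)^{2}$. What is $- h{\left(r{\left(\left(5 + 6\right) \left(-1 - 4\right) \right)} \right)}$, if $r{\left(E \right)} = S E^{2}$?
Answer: $- \frac{289}{6} \approx -48.167$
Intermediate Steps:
$S = 4$ ($S = \left(2 - 4\right)^{2} = \left(-2\right)^{2} = 4$)
$r{\left(E \right)} = 4 E^{2}$
$h{\left(R \right)} = \frac{289}{6}$ ($h{\left(R \right)} = \frac{1}{6} \cdot 289 = \frac{289}{6}$)
$- h{\left(r{\left(\left(5 + 6\right) \left(-1 - 4\right) \right)} \right)} = \left(-1\right) \frac{289}{6} = - \frac{289}{6}$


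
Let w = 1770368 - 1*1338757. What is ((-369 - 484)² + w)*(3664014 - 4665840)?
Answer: -1161336735720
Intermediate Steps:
w = 431611 (w = 1770368 - 1338757 = 431611)
((-369 - 484)² + w)*(3664014 - 4665840) = ((-369 - 484)² + 431611)*(3664014 - 4665840) = ((-853)² + 431611)*(-1001826) = (727609 + 431611)*(-1001826) = 1159220*(-1001826) = -1161336735720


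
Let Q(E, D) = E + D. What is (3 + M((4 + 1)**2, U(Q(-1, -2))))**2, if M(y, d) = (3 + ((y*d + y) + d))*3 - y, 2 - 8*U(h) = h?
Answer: 196249/16 ≈ 12266.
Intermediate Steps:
Q(E, D) = D + E
U(h) = 1/4 - h/8
M(y, d) = 9 + 2*y + 3*d + 3*d*y (M(y, d) = (3 + ((d*y + y) + d))*3 - y = (3 + ((y + d*y) + d))*3 - y = (3 + (d + y + d*y))*3 - y = (3 + d + y + d*y)*3 - y = (9 + 3*d + 3*y + 3*d*y) - y = 9 + 2*y + 3*d + 3*d*y)
(3 + M((4 + 1)**2, U(Q(-1, -2))))**2 = (3 + (9 + 2*(4 + 1)**2 + 3*(1/4 - (-2 - 1)/8) + 3*(1/4 - (-2 - 1)/8)*(4 + 1)**2))**2 = (3 + (9 + 2*5**2 + 3*(1/4 - 1/8*(-3)) + 3*(1/4 - 1/8*(-3))*5**2))**2 = (3 + (9 + 2*25 + 3*(1/4 + 3/8) + 3*(1/4 + 3/8)*25))**2 = (3 + (9 + 50 + 3*(5/8) + 3*(5/8)*25))**2 = (3 + (9 + 50 + 15/8 + 375/8))**2 = (3 + 431/4)**2 = (443/4)**2 = 196249/16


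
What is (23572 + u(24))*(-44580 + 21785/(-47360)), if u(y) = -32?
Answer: -2485036098545/2368 ≈ -1.0494e+9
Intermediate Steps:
(23572 + u(24))*(-44580 + 21785/(-47360)) = (23572 - 32)*(-44580 + 21785/(-47360)) = 23540*(-44580 + 21785*(-1/47360)) = 23540*(-44580 - 4357/9472) = 23540*(-422266117/9472) = -2485036098545/2368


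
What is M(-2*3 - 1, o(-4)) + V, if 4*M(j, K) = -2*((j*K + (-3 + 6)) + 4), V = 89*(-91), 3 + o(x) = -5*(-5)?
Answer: -16051/2 ≈ -8025.5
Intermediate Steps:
o(x) = 22 (o(x) = -3 - 5*(-5) = -3 + 25 = 22)
V = -8099
M(j, K) = -7/2 - K*j/2 (M(j, K) = (-2*((j*K + (-3 + 6)) + 4))/4 = (-2*((K*j + 3) + 4))/4 = (-2*((3 + K*j) + 4))/4 = (-2*(7 + K*j))/4 = (-14 - 2*K*j)/4 = -7/2 - K*j/2)
M(-2*3 - 1, o(-4)) + V = (-7/2 - 1/2*22*(-2*3 - 1)) - 8099 = (-7/2 - 1/2*22*(-6 - 1)) - 8099 = (-7/2 - 1/2*22*(-7)) - 8099 = (-7/2 + 77) - 8099 = 147/2 - 8099 = -16051/2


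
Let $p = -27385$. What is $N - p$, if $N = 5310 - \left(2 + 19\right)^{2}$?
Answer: $32254$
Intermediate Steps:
$N = 4869$ ($N = 5310 - 21^{2} = 5310 - 441 = 4869$)
$N - p = 4869 - -27385 = 4869 + 27385 = 32254$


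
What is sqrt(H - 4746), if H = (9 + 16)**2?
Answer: I*sqrt(4121) ≈ 64.195*I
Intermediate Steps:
H = 625 (H = 25**2 = 625)
sqrt(H - 4746) = sqrt(625 - 4746) = sqrt(-4121) = I*sqrt(4121)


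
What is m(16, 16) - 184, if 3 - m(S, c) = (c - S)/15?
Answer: -181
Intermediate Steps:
m(S, c) = 3 - c/15 + S/15 (m(S, c) = 3 - (c - S)/15 = 3 - (-S/15 + c/15) = 3 + (-c/15 + S/15) = 3 - c/15 + S/15)
m(16, 16) - 184 = (3 - 1/15*16 + (1/15)*16) - 184 = (3 - 16/15 + 16/15) - 184 = 3 - 184 = -181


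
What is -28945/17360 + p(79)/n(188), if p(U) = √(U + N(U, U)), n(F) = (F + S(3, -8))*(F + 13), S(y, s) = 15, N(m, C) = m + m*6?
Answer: -827/496 + 2*√158/40803 ≈ -1.6667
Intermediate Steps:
N(m, C) = 7*m (N(m, C) = m + 6*m = 7*m)
n(F) = (13 + F)*(15 + F) (n(F) = (F + 15)*(F + 13) = (15 + F)*(13 + F) = (13 + F)*(15 + F))
p(U) = 2*√2*√U (p(U) = √(U + 7*U) = √(8*U) = 2*√2*√U)
-28945/17360 + p(79)/n(188) = -28945/17360 + (2*√2*√79)/(195 + 188² + 28*188) = -28945*1/17360 + (2*√158)/(195 + 35344 + 5264) = -827/496 + (2*√158)/40803 = -827/496 + (2*√158)*(1/40803) = -827/496 + 2*√158/40803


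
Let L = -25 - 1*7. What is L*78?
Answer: -2496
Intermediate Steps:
L = -32 (L = -25 - 7 = -32)
L*78 = -32*78 = -2496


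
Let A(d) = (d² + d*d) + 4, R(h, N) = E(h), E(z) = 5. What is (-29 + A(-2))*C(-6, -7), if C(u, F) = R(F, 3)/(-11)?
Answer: 85/11 ≈ 7.7273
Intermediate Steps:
R(h, N) = 5
C(u, F) = -5/11 (C(u, F) = 5/(-11) = 5*(-1/11) = -5/11)
A(d) = 4 + 2*d² (A(d) = (d² + d²) + 4 = 2*d² + 4 = 4 + 2*d²)
(-29 + A(-2))*C(-6, -7) = (-29 + (4 + 2*(-2)²))*(-5/11) = (-29 + (4 + 2*4))*(-5/11) = (-29 + (4 + 8))*(-5/11) = (-29 + 12)*(-5/11) = -17*(-5/11) = 85/11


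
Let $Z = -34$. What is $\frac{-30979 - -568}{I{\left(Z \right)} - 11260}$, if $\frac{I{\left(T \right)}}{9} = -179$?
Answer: $\frac{30411}{12871} \approx 2.3628$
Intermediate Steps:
$I{\left(T \right)} = -1611$ ($I{\left(T \right)} = 9 \left(-179\right) = -1611$)
$\frac{-30979 - -568}{I{\left(Z \right)} - 11260} = \frac{-30979 - -568}{-1611 - 11260} = \frac{-30979 + \left(-8 + 576\right)}{-12871} = \left(-30979 + 568\right) \left(- \frac{1}{12871}\right) = \left(-30411\right) \left(- \frac{1}{12871}\right) = \frac{30411}{12871}$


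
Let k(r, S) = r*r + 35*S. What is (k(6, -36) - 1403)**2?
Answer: 6901129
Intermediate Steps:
k(r, S) = r**2 + 35*S
(k(6, -36) - 1403)**2 = ((6**2 + 35*(-36)) - 1403)**2 = ((36 - 1260) - 1403)**2 = (-1224 - 1403)**2 = (-2627)**2 = 6901129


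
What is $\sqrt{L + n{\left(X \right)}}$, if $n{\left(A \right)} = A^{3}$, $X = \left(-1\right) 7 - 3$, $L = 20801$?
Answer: $\sqrt{19801} \approx 140.72$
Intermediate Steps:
$X = -10$ ($X = -7 - 3 = -10$)
$\sqrt{L + n{\left(X \right)}} = \sqrt{20801 + \left(-10\right)^{3}} = \sqrt{20801 - 1000} = \sqrt{19801}$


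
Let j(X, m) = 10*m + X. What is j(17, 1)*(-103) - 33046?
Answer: -35827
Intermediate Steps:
j(X, m) = X + 10*m
j(17, 1)*(-103) - 33046 = (17 + 10*1)*(-103) - 33046 = (17 + 10)*(-103) - 33046 = 27*(-103) - 33046 = -2781 - 33046 = -35827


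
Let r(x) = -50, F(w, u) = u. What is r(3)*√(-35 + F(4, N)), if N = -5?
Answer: -100*I*√10 ≈ -316.23*I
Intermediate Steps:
r(3)*√(-35 + F(4, N)) = -50*√(-35 - 5) = -100*I*√10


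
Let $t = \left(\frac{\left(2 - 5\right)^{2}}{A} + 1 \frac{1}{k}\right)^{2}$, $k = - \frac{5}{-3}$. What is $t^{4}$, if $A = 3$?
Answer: $\frac{11019960576}{390625} \approx 28211.0$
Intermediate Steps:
$k = \frac{5}{3}$ ($k = \left(-5\right) \left(- \frac{1}{3}\right) = \frac{5}{3} \approx 1.6667$)
$t = \frac{324}{25}$ ($t = \left(\frac{\left(2 - 5\right)^{2}}{3} + 1 \frac{1}{\frac{5}{3}}\right)^{2} = \left(\left(-3\right)^{2} \cdot \frac{1}{3} + 1 \cdot \frac{3}{5}\right)^{2} = \left(9 \cdot \frac{1}{3} + \frac{3}{5}\right)^{2} = \left(3 + \frac{3}{5}\right)^{2} = \left(\frac{18}{5}\right)^{2} = \frac{324}{25} \approx 12.96$)
$t^{4} = \left(\frac{324}{25}\right)^{4} = \frac{11019960576}{390625}$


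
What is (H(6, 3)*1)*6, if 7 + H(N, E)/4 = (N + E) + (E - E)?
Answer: 48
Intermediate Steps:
H(N, E) = -28 + 4*E + 4*N (H(N, E) = -28 + 4*((N + E) + (E - E)) = -28 + 4*((E + N) + 0) = -28 + 4*(E + N) = -28 + (4*E + 4*N) = -28 + 4*E + 4*N)
(H(6, 3)*1)*6 = ((-28 + 4*3 + 4*6)*1)*6 = ((-28 + 12 + 24)*1)*6 = (8*1)*6 = 8*6 = 48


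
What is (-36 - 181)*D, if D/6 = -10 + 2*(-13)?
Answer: 46872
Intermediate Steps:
D = -216 (D = 6*(-10 + 2*(-13)) = 6*(-10 - 26) = 6*(-36) = -216)
(-36 - 181)*D = (-36 - 181)*(-216) = -217*(-216) = 46872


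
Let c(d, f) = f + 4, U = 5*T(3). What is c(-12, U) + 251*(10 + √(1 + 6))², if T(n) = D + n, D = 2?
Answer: 26886 + 5020*√7 ≈ 40168.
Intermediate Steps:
T(n) = 2 + n
U = 25 (U = 5*(2 + 3) = 5*5 = 25)
c(d, f) = 4 + f
c(-12, U) + 251*(10 + √(1 + 6))² = (4 + 25) + 251*(10 + √(1 + 6))² = 29 + 251*(10 + √7)²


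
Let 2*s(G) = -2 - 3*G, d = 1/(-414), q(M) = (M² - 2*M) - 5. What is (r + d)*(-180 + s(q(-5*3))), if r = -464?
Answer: 53402966/207 ≈ 2.5799e+5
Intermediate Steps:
q(M) = -5 + M² - 2*M
d = -1/414 ≈ -0.0024155
s(G) = -1 - 3*G/2 (s(G) = (-2 - 3*G)/2 = -1 - 3*G/2)
(r + d)*(-180 + s(q(-5*3))) = (-464 - 1/414)*(-180 + (-1 - 3*(-5 + (-5*3)² - (-10)*3)/2)) = -192097*(-180 + (-1 - 3*(-5 + (-15)² - 2*(-15))/2))/414 = -192097*(-180 + (-1 - 3*(-5 + 225 + 30)/2))/414 = -192097*(-180 + (-1 - 3/2*250))/414 = -192097*(-180 + (-1 - 375))/414 = -192097*(-180 - 376)/414 = -192097/414*(-556) = 53402966/207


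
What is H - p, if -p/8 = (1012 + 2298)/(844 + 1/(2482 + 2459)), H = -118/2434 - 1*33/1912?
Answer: 60761761770815/1940733339064 ≈ 31.309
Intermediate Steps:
H = -152969/2326904 (H = -118*1/2434 - 33*1/1912 = -59/1217 - 33/1912 = -152969/2326904 ≈ -0.065739)
p = -26167536/834041 (p = -8*(1012 + 2298)/(844 + 1/(2482 + 2459)) = -26480/(844 + 1/4941) = -26480/4170205/4941 = -26480*4941/4170205 = -8*3270942/834041 = -26167536/834041 ≈ -31.374)
H - p = -152969/2326904 - 1*(-26167536/834041) = -152969/2326904 + 26167536/834041 = 60761761770815/1940733339064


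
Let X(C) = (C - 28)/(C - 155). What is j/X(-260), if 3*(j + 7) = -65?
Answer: -17845/432 ≈ -41.308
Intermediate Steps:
j = -86/3 (j = -7 + (⅓)*(-65) = -7 - 65/3 = -86/3 ≈ -28.667)
X(C) = (-28 + C)/(-155 + C)
j/X(-260) = -86*(-155 - 260)/(-28 - 260)/3 = -86/(3*(-288/(-415))) = -86/(3*((-1/415*(-288)))) = -86/(3*288/415) = -86/3*415/288 = -17845/432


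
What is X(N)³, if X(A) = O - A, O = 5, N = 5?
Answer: 0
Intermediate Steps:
X(A) = 5 - A
X(N)³ = (5 - 1*5)³ = (5 - 5)³ = 0³ = 0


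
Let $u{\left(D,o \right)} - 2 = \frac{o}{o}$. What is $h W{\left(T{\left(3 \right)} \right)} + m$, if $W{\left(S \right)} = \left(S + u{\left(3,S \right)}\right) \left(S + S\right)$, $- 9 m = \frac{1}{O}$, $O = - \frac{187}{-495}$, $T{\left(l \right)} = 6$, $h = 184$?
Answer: $\frac{337819}{17} \approx 19872.0$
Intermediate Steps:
$O = \frac{17}{45}$ ($O = \left(-187\right) \left(- \frac{1}{495}\right) = \frac{17}{45} \approx 0.37778$)
$u{\left(D,o \right)} = 3$ ($u{\left(D,o \right)} = 2 + \frac{o}{o} = 2 + 1 = 3$)
$m = - \frac{5}{17}$ ($m = - \frac{1}{9 \cdot \frac{17}{45}} = \left(- \frac{1}{9}\right) \frac{45}{17} = - \frac{5}{17} \approx -0.29412$)
$W{\left(S \right)} = 2 S \left(3 + S\right)$ ($W{\left(S \right)} = \left(S + 3\right) \left(S + S\right) = \left(3 + S\right) 2 S = 2 S \left(3 + S\right)$)
$h W{\left(T{\left(3 \right)} \right)} + m = 184 \cdot 2 \cdot 6 \left(3 + 6\right) - \frac{5}{17} = 184 \cdot 2 \cdot 6 \cdot 9 - \frac{5}{17} = 184 \cdot 108 - \frac{5}{17} = 19872 - \frac{5}{17} = \frac{337819}{17}$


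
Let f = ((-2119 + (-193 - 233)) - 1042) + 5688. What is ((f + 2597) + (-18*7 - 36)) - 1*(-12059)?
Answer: 16595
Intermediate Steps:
f = 2101 (f = ((-2119 - 426) - 1042) + 5688 = (-2545 - 1042) + 5688 = -3587 + 5688 = 2101)
((f + 2597) + (-18*7 - 36)) - 1*(-12059) = ((2101 + 2597) + (-18*7 - 36)) - 1*(-12059) = (4698 + (-126 - 36)) + 12059 = (4698 - 162) + 12059 = 4536 + 12059 = 16595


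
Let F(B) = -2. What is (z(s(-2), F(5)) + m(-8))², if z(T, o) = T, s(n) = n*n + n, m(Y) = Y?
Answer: 36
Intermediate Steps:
s(n) = n + n² (s(n) = n² + n = n + n²)
(z(s(-2), F(5)) + m(-8))² = (-2*(1 - 2) - 8)² = (-2*(-1) - 8)² = (2 - 8)² = (-6)² = 36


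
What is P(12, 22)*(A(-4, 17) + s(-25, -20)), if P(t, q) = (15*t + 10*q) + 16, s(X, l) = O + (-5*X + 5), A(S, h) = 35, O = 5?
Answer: 70720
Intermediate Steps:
s(X, l) = 10 - 5*X (s(X, l) = 5 + (-5*X + 5) = 5 + (5 - 5*X) = 10 - 5*X)
P(t, q) = 16 + 10*q + 15*t (P(t, q) = (10*q + 15*t) + 16 = 16 + 10*q + 15*t)
P(12, 22)*(A(-4, 17) + s(-25, -20)) = (16 + 10*22 + 15*12)*(35 + (10 - 5*(-25))) = (16 + 220 + 180)*(35 + (10 + 125)) = 416*(35 + 135) = 416*170 = 70720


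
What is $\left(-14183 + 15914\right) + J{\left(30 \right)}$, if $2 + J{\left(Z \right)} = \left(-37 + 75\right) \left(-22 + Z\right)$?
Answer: $2033$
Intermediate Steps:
$J{\left(Z \right)} = -838 + 38 Z$ ($J{\left(Z \right)} = -2 + \left(-37 + 75\right) \left(-22 + Z\right) = -2 + 38 \left(-22 + Z\right) = -2 + \left(-836 + 38 Z\right) = -838 + 38 Z$)
$\left(-14183 + 15914\right) + J{\left(30 \right)} = \left(-14183 + 15914\right) + \left(-838 + 38 \cdot 30\right) = 1731 + \left(-838 + 1140\right) = 1731 + 302 = 2033$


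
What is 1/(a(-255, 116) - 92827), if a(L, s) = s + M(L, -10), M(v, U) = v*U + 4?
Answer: -1/90157 ≈ -1.1092e-5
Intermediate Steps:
M(v, U) = 4 + U*v (M(v, U) = U*v + 4 = 4 + U*v)
a(L, s) = 4 + s - 10*L (a(L, s) = s + (4 - 10*L) = 4 + s - 10*L)
1/(a(-255, 116) - 92827) = 1/((4 + 116 - 10*(-255)) - 92827) = 1/((4 + 116 + 2550) - 92827) = 1/(2670 - 92827) = 1/(-90157) = -1/90157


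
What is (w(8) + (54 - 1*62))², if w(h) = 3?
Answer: 25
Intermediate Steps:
(w(8) + (54 - 1*62))² = (3 + (54 - 1*62))² = (3 + (54 - 62))² = (3 - 8)² = (-5)² = 25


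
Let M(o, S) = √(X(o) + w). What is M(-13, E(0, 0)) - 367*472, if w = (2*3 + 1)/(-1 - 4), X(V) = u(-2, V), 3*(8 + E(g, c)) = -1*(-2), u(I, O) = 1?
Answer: -173224 + I*√10/5 ≈ -1.7322e+5 + 0.63246*I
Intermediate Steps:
E(g, c) = -22/3 (E(g, c) = -8 + (-1*(-2))/3 = -8 + (⅓)*2 = -8 + ⅔ = -22/3)
X(V) = 1
w = -7/5 (w = (6 + 1)/(-5) = 7*(-⅕) = -7/5 ≈ -1.4000)
M(o, S) = I*√10/5 (M(o, S) = √(1 - 7/5) = √(-⅖) = I*√10/5)
M(-13, E(0, 0)) - 367*472 = I*√10/5 - 367*472 = I*√10/5 - 173224 = -173224 + I*√10/5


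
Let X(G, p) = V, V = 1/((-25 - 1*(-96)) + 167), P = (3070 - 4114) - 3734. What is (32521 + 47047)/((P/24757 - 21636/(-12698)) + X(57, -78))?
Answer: 425226872909216/8096968535 ≈ 52517.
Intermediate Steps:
P = -4778 (P = -1044 - 3734 = -4778)
V = 1/238 (V = 1/((-25 + 96) + 167) = 1/(71 + 167) = 1/238 ≈ 0.0042017)
X(G, p) = 1/238
(32521 + 47047)/((P/24757 - 21636/(-12698)) + X(57, -78)) = (32521 + 47047)/((-4778/24757 - 21636/(-12698)) + 1/238) = 79568/((-4778*1/24757 - 21636*(-1/12698)) + 1/238) = 79568/((-4778/24757 + 10818/6349) + 1/238) = 79568/(237485704/157182193 + 1/238) = 79568/(8096968535/5344194562) = 79568*(5344194562/8096968535) = 425226872909216/8096968535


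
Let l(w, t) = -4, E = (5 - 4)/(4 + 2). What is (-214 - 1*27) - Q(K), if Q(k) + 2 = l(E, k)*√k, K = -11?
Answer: -239 + 4*I*√11 ≈ -239.0 + 13.266*I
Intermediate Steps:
E = ⅙ (E = 1/6 = 1*(⅙) = ⅙ ≈ 0.16667)
Q(k) = -2 - 4*√k
(-214 - 1*27) - Q(K) = (-214 - 1*27) - (-2 - 4*I*√11) = (-214 - 27) - (-2 - 4*I*√11) = -241 - (-2 - 4*I*√11) = -241 + (2 + 4*I*√11) = -239 + 4*I*√11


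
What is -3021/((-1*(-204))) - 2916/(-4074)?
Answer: -650705/46172 ≈ -14.093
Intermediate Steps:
-3021/((-1*(-204))) - 2916/(-4074) = -3021/204 - 2916*(-1/4074) = -3021*1/204 + 486/679 = -1007/68 + 486/679 = -650705/46172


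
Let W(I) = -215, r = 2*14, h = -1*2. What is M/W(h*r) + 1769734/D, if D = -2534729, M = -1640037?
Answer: 4156668852163/544966735 ≈ 7627.4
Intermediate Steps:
h = -2
r = 28
M/W(h*r) + 1769734/D = -1640037/(-215) + 1769734/(-2534729) = -1640037*(-1/215) + 1769734*(-1/2534729) = 1640037/215 - 1769734/2534729 = 4156668852163/544966735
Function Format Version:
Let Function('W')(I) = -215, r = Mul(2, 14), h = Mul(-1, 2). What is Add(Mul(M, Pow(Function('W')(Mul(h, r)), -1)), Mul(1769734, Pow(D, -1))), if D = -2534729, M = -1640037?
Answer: Rational(4156668852163, 544966735) ≈ 7627.4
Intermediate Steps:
h = -2
r = 28
Add(Mul(M, Pow(Function('W')(Mul(h, r)), -1)), Mul(1769734, Pow(D, -1))) = Add(Mul(-1640037, Pow(-215, -1)), Mul(1769734, Pow(-2534729, -1))) = Add(Mul(-1640037, Rational(-1, 215)), Mul(1769734, Rational(-1, 2534729))) = Add(Rational(1640037, 215), Rational(-1769734, 2534729)) = Rational(4156668852163, 544966735)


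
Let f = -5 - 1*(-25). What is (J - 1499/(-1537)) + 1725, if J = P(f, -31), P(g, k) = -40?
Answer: 2591344/1537 ≈ 1686.0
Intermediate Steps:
f = 20 (f = -5 + 25 = 20)
J = -40
(J - 1499/(-1537)) + 1725 = (-40 - 1499/(-1537)) + 1725 = (-40 - 1499*(-1/1537)) + 1725 = (-40 + 1499/1537) + 1725 = -59981/1537 + 1725 = 2591344/1537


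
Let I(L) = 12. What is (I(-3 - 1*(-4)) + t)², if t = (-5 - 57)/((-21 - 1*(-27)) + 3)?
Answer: 2116/81 ≈ 26.123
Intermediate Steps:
t = -62/9 (t = -62/((-21 + 27) + 3) = -62/(6 + 3) = -62/9 ≈ -6.8889)
(I(-3 - 1*(-4)) + t)² = (12 - 62/9)² = (46/9)² = 2116/81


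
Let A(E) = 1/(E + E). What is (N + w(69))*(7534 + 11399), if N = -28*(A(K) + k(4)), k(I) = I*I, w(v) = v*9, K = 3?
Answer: 3187055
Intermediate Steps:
w(v) = 9*v
k(I) = I²
A(E) = 1/(2*E)
N = -1358/3 (N = -28*((½)/3 + 4²) = -28*((½)*(⅓) + 16) = -28*(⅙ + 16) = -28*97/6 = -1358/3 ≈ -452.67)
(N + w(69))*(7534 + 11399) = (-1358/3 + 9*69)*(7534 + 11399) = (-1358/3 + 621)*18933 = (505/3)*18933 = 3187055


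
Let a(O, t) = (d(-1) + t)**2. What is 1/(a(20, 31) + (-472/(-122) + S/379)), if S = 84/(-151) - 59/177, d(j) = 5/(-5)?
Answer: 10472907/9466109849 ≈ 0.0011064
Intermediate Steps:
d(j) = -1 (d(j) = 5*(-1/5) = -1)
S = -403/453 (S = 84*(-1/151) - 59*1/177 = -84/151 - 1/3 = -403/453 ≈ -0.88962)
a(O, t) = (-1 + t)**2
1/(a(20, 31) + (-472/(-122) + S/379)) = 1/((-1 + 31)**2 + (-472/(-122) - 403/453/379)) = 1/(30**2 + (-472*(-1/122) - 403/453*1/379)) = 1/(900 + (236/61 - 403/171687)) = 1/(900 + 40493549/10472907) = 1/(9466109849/10472907) = 10472907/9466109849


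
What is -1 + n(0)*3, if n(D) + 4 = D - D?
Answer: -13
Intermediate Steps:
n(D) = -4 (n(D) = -4 + (D - D) = -4 + 0 = -4)
-1 + n(0)*3 = -1 - 4*3 = -1 - 12 = -13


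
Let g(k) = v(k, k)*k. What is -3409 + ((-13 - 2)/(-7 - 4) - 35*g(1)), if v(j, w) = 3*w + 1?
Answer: -39024/11 ≈ -3547.6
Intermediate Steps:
v(j, w) = 1 + 3*w
g(k) = k*(1 + 3*k) (g(k) = (1 + 3*k)*k = k*(1 + 3*k))
-3409 + ((-13 - 2)/(-7 - 4) - 35*g(1)) = -3409 + ((-13 - 2)/(-7 - 4) - 35*(1 + 3*1)) = -3409 + (-15/(-11) - 35*(1 + 3)) = -3409 + (-15*(-1/11) - 35*4) = -3409 + (15/11 - 35*4) = -3409 + (15/11 - 140) = -3409 - 1525/11 = -39024/11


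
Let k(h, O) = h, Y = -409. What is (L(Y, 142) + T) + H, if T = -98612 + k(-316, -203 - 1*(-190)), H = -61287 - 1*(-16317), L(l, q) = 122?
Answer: -143776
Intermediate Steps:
H = -44970 (H = -61287 + 16317 = -44970)
T = -98928 (T = -98612 - 316 = -98928)
(L(Y, 142) + T) + H = (122 - 98928) - 44970 = -98806 - 44970 = -143776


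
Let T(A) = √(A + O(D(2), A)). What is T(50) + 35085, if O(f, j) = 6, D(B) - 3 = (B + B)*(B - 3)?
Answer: 35085 + 2*√14 ≈ 35093.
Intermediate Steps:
D(B) = 3 + 2*B*(-3 + B) (D(B) = 3 + (B + B)*(B - 3) = 3 + (2*B)*(-3 + B) = 3 + 2*B*(-3 + B))
T(A) = √(6 + A) (T(A) = √(A + 6) = √(6 + A))
T(50) + 35085 = √(6 + 50) + 35085 = √56 + 35085 = 2*√14 + 35085 = 35085 + 2*√14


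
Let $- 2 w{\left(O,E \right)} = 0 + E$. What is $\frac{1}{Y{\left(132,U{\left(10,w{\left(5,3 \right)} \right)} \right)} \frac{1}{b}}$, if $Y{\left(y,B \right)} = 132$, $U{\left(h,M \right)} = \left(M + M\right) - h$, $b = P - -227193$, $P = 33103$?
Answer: $\frac{65074}{33} \approx 1971.9$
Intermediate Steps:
$w{\left(O,E \right)} = - \frac{E}{2}$ ($w{\left(O,E \right)} = - \frac{0 + E}{2} = - \frac{E}{2}$)
$b = 260296$ ($b = 33103 - -227193 = 33103 + 227193 = 260296$)
$U{\left(h,M \right)} = - h + 2 M$ ($U{\left(h,M \right)} = 2 M - h = - h + 2 M$)
$\frac{1}{Y{\left(132,U{\left(10,w{\left(5,3 \right)} \right)} \right)} \frac{1}{b}} = \frac{1}{132 \cdot \frac{1}{260296}} = \frac{1}{\frac{33}{65074}} = \frac{65074}{33}$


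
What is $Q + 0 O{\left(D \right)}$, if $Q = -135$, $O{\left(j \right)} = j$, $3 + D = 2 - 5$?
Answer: $-135$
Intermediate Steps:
$D = -6$ ($D = -3 + \left(2 - 5\right) = -3 - 3 = -6$)
$Q + 0 O{\left(D \right)} = -135 + 0 \left(-6\right) = -135 + 0 = -135$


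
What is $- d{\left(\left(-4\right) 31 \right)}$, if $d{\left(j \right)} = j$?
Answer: $124$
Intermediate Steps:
$- d{\left(\left(-4\right) 31 \right)} = - \left(-4\right) 31 = \left(-1\right) \left(-124\right) = 124$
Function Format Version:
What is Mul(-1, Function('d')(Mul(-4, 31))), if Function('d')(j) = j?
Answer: 124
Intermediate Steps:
Mul(-1, Function('d')(Mul(-4, 31))) = Mul(-1, Mul(-4, 31)) = Mul(-1, -124) = 124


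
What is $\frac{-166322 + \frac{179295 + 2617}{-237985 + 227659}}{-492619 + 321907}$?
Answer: $\frac{429405721}{440693028} \approx 0.97439$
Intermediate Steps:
$\frac{-166322 + \frac{179295 + 2617}{-237985 + 227659}}{-492619 + 321907} = \frac{-166322 + \frac{181912}{-10326}}{-170712} = \left(-166322 + 181912 \left(- \frac{1}{10326}\right)\right) \left(- \frac{1}{170712}\right) = \left(-166322 - \frac{90956}{5163}\right) \left(- \frac{1}{170712}\right) = \left(- \frac{858811442}{5163}\right) \left(- \frac{1}{170712}\right) = \frac{429405721}{440693028}$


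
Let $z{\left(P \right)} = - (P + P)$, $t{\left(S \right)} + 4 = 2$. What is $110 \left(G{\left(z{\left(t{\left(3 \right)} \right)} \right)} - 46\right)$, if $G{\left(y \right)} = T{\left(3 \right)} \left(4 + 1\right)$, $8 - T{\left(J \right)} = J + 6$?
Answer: $-5610$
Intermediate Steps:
$T{\left(J \right)} = 2 - J$ ($T{\left(J \right)} = 8 - \left(J + 6\right) = 8 - \left(6 + J\right) = 2 - J$)
$t{\left(S \right)} = -2$ ($t{\left(S \right)} = -4 + 2 = -2$)
$z{\left(P \right)} = - 2 P$
$G{\left(y \right)} = -5$ ($G{\left(y \right)} = \left(2 - 3\right) \left(4 + 1\right) = \left(2 - 3\right) 5 = \left(-1\right) 5 = -5$)
$110 \left(G{\left(z{\left(t{\left(3 \right)} \right)} \right)} - 46\right) = 110 \left(-5 - 46\right) = 110 \left(-51\right) = -5610$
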